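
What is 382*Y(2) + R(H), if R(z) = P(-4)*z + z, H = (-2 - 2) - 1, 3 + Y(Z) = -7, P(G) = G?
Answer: -3805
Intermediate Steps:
Y(Z) = -10 (Y(Z) = -3 - 7 = -10)
H = -5 (H = -4 - 1 = -5)
R(z) = -3*z (R(z) = -4*z + z = -3*z)
382*Y(2) + R(H) = 382*(-10) - 3*(-5) = -3820 + 15 = -3805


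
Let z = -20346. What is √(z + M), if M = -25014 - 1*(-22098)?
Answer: I*√23262 ≈ 152.52*I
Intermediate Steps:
M = -2916 (M = -25014 + 22098 = -2916)
√(z + M) = √(-20346 - 2916) = √(-23262) = I*√23262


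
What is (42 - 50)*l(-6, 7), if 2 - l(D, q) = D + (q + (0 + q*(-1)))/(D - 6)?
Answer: -64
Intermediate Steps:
l(D, q) = 2 - D (l(D, q) = 2 - (D + (q + (0 + q*(-1)))/(D - 6)) = 2 - (D + (q + (0 - q))/(-6 + D)) = 2 - (D + (q - q)/(-6 + D)) = 2 - (D + 0/(-6 + D)) = 2 - (D + 0) = 2 - D)
(42 - 50)*l(-6, 7) = (42 - 50)*(2 - 1*(-6)) = -8*(2 + 6) = -8*8 = -64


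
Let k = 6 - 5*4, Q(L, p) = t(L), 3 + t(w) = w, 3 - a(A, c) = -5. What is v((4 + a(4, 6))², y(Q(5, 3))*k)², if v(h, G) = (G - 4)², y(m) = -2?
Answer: 331776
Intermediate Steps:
a(A, c) = 8 (a(A, c) = 3 - 1*(-5) = 3 + 5 = 8)
t(w) = -3 + w
Q(L, p) = -3 + L
k = -14 (k = 6 - 20 = -14)
v(h, G) = (-4 + G)²
v((4 + a(4, 6))², y(Q(5, 3))*k)² = ((-4 - 2*(-14))²)² = ((-4 + 28)²)² = (24²)² = 576² = 331776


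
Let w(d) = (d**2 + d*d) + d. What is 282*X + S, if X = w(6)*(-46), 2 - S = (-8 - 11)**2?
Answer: -1012175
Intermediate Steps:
S = -359 (S = 2 - (-8 - 11)**2 = 2 - 1*(-19)**2 = 2 - 1*361 = 2 - 361 = -359)
w(d) = d + 2*d**2 (w(d) = (d**2 + d**2) + d = 2*d**2 + d = d + 2*d**2)
X = -3588 (X = (6*(1 + 2*6))*(-46) = (6*(1 + 12))*(-46) = (6*13)*(-46) = 78*(-46) = -3588)
282*X + S = 282*(-3588) - 359 = -1011816 - 359 = -1012175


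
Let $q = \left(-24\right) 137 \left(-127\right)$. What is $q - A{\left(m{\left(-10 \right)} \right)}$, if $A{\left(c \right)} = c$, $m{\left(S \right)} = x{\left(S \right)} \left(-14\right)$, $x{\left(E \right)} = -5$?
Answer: $417506$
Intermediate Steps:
$q = 417576$ ($q = \left(-3288\right) \left(-127\right) = 417576$)
$m{\left(S \right)} = 70$ ($m{\left(S \right)} = \left(-5\right) \left(-14\right) = 70$)
$q - A{\left(m{\left(-10 \right)} \right)} = 417576 - 70 = 417506$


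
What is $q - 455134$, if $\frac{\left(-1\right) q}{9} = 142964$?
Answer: $-1741810$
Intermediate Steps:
$q = -1286676$ ($q = \left(-9\right) 142964 = -1286676$)
$q - 455134 = -1286676 - 455134 = -1741810$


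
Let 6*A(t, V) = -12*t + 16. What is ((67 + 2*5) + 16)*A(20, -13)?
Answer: -3472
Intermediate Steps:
A(t, V) = 8/3 - 2*t (A(t, V) = (-12*t + 16)/6 = (16 - 12*t)/6 = 8/3 - 2*t)
((67 + 2*5) + 16)*A(20, -13) = ((67 + 2*5) + 16)*(8/3 - 2*20) = ((67 + 10) + 16)*(8/3 - 40) = (77 + 16)*(-112/3) = 93*(-112/3) = -3472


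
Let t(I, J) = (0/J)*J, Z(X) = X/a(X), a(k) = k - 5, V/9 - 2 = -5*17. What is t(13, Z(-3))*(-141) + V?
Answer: -747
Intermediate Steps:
V = -747 (V = 18 + 9*(-5*17) = 18 + 9*(-85) = 18 - 765 = -747)
a(k) = -5 + k
Z(X) = X/(-5 + X)
t(I, J) = 0 (t(I, J) = 0*J = 0)
t(13, Z(-3))*(-141) + V = 0*(-141) - 747 = 0 - 747 = -747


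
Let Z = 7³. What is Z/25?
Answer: 343/25 ≈ 13.720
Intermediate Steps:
Z = 343
Z/25 = 343/25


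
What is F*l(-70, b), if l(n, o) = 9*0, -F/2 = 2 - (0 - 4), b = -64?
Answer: 0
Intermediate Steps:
F = -12 (F = -2*(2 - (0 - 4)) = -2*(2 - 1*(-4)) = -2*(2 + 4) = -2*6 = -12)
l(n, o) = 0
F*l(-70, b) = -12*0 = 0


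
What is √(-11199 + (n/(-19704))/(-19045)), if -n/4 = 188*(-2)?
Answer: I*√24641663471333859795/46907835 ≈ 105.83*I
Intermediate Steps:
n = 1504 (n = -752*(-2) = -4*(-376) = 1504)
√(-11199 + (n/(-19704))/(-19045)) = √(-11199 + (1504/(-19704))/(-19045)) = √(-11199 + (1504*(-1/19704))*(-1/19045)) = √(-11199 - 188/2463*(-1/19045)) = √(-11199 + 188/46907835) = √(-525320843977/46907835) = I*√24641663471333859795/46907835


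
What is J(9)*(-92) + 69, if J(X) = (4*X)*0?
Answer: 69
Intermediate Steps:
J(X) = 0
J(9)*(-92) + 69 = 0*(-92) + 69 = 0 + 69 = 69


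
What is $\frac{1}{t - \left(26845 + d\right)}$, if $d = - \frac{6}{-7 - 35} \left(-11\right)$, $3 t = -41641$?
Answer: $- \frac{21}{855199} \approx -2.4556 \cdot 10^{-5}$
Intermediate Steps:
$t = - \frac{41641}{3}$ ($t = \frac{1}{3} \left(-41641\right) = - \frac{41641}{3} \approx -13880.0$)
$d = - \frac{11}{7}$ ($d = - \frac{6}{-42} \left(-11\right) = \left(-6\right) \left(- \frac{1}{42}\right) \left(-11\right) = \frac{1}{7} \left(-11\right) = - \frac{11}{7} \approx -1.5714$)
$\frac{1}{t - \left(26845 + d\right)} = \frac{1}{- \frac{41641}{3} - \frac{187904}{7}} = \frac{1}{- \frac{855199}{21}} = - \frac{21}{855199}$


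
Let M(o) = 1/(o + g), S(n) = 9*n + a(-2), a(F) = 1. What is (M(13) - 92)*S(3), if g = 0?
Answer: -33460/13 ≈ -2573.8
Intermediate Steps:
S(n) = 1 + 9*n (S(n) = 9*n + 1 = 1 + 9*n)
M(o) = 1/o (M(o) = 1/(o + 0) = 1/o)
(M(13) - 92)*S(3) = (1/13 - 92)*(1 + 9*3) = (1/13 - 92)*(1 + 27) = -1195/13*28 = -33460/13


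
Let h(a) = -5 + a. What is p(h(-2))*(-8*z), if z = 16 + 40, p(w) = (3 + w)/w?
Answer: -256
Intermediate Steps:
p(w) = (3 + w)/w
z = 56
p(h(-2))*(-8*z) = ((3 + (-5 - 2))/(-5 - 2))*(-8*56) = ((3 - 7)/(-7))*(-448) = -1/7*(-4)*(-448) = (4/7)*(-448) = -256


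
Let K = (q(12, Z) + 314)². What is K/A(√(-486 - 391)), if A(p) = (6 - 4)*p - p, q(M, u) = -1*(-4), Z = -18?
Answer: -101124*I*√877/877 ≈ -3414.7*I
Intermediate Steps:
q(M, u) = 4
K = 101124 (K = (4 + 314)² = 318² = 101124)
A(p) = p (A(p) = 2*p - p = p)
K/A(√(-486 - 391)) = 101124/(√(-486 - 391)) = 101124/(√(-877)) = 101124/((I*√877)) = 101124*(-I*√877/877) = -101124*I*√877/877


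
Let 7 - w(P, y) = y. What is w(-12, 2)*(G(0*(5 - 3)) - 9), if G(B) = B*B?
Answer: -45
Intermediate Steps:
w(P, y) = 7 - y
G(B) = B²
w(-12, 2)*(G(0*(5 - 3)) - 9) = (7 - 1*2)*((0*(5 - 3))² - 9) = (7 - 2)*((0*2)² - 9) = 5*(0² - 9) = 5*(0 - 9) = 5*(-9) = -45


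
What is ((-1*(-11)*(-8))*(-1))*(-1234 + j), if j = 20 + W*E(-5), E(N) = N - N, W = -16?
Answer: -106832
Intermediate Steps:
E(N) = 0
j = 20 (j = 20 - 16*0 = 20 + 0 = 20)
((-1*(-11)*(-8))*(-1))*(-1234 + j) = ((-1*(-11)*(-8))*(-1))*(-1234 + 20) = ((11*(-8))*(-1))*(-1214) = -88*(-1)*(-1214) = 88*(-1214) = -106832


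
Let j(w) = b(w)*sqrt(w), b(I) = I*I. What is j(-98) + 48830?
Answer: 48830 + 67228*I*sqrt(2) ≈ 48830.0 + 95075.0*I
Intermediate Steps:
b(I) = I**2
j(w) = w**(5/2) (j(w) = w**2*sqrt(w) = w**(5/2))
j(-98) + 48830 = (-98)**(5/2) + 48830 = 67228*I*sqrt(2) + 48830 = 48830 + 67228*I*sqrt(2)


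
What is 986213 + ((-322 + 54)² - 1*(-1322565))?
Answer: 2380602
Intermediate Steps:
986213 + ((-322 + 54)² - 1*(-1322565)) = 986213 + ((-268)² + 1322565) = 986213 + (71824 + 1322565) = 986213 + 1394389 = 2380602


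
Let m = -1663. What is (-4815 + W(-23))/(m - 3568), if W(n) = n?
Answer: 4838/5231 ≈ 0.92487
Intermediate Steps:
(-4815 + W(-23))/(m - 3568) = (-4815 - 23)/(-1663 - 3568) = -4838/(-5231) = -4838*(-1/5231) = 4838/5231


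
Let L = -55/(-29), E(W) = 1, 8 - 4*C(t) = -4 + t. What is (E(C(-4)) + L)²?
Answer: 7056/841 ≈ 8.3900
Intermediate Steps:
C(t) = 3 - t/4 (C(t) = 2 - (-4 + t)/4 = 2 + (1 - t/4) = 3 - t/4)
L = 55/29 (L = -55*(-1/29) = 55/29 ≈ 1.8966)
(E(C(-4)) + L)² = (1 + 55/29)² = (84/29)² = 7056/841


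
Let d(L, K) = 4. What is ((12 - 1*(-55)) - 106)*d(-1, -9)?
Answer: -156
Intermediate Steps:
((12 - 1*(-55)) - 106)*d(-1, -9) = ((12 - 1*(-55)) - 106)*4 = ((12 + 55) - 106)*4 = (67 - 106)*4 = -39*4 = -156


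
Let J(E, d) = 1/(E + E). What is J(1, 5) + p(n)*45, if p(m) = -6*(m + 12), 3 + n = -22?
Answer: 7021/2 ≈ 3510.5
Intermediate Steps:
n = -25 (n = -3 - 22 = -25)
J(E, d) = 1/(2*E)
p(m) = -72 - 6*m (p(m) = -6*(12 + m) = -72 - 6*m)
J(1, 5) + p(n)*45 = (½)/1 + (-72 - 6*(-25))*45 = (½)*1 + (-72 + 150)*45 = ½ + 78*45 = ½ + 3510 = 7021/2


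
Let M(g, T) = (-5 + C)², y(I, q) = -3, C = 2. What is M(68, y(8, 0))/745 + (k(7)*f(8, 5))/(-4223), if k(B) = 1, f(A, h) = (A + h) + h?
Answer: 24597/3146135 ≈ 0.0078182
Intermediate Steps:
M(g, T) = 9 (M(g, T) = (-5 + 2)² = (-3)² = 9)
f(A, h) = A + 2*h
M(68, y(8, 0))/745 + (k(7)*f(8, 5))/(-4223) = 9/745 + (1*(8 + 2*5))/(-4223) = 9*(1/745) + (1*(8 + 10))*(-1/4223) = 9/745 + (1*18)*(-1/4223) = 9/745 + 18*(-1/4223) = 9/745 - 18/4223 = 24597/3146135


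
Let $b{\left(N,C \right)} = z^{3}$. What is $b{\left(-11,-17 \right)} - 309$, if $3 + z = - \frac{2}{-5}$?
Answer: $- \frac{40822}{125} \approx -326.58$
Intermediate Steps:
$z = - \frac{13}{5}$ ($z = -3 - \frac{2}{-5} = -3 - - \frac{2}{5} = -3 + \frac{2}{5} = - \frac{13}{5} \approx -2.6$)
$b{\left(N,C \right)} = - \frac{2197}{125}$ ($b{\left(N,C \right)} = \left(- \frac{13}{5}\right)^{3} = - \frac{2197}{125}$)
$b{\left(-11,-17 \right)} - 309 = - \frac{2197}{125} - 309 = - \frac{40822}{125}$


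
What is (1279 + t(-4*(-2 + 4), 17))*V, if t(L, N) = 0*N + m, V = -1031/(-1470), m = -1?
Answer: 219603/245 ≈ 896.34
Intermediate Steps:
V = 1031/1470 (V = -1031*(-1/1470) = 1031/1470 ≈ 0.70136)
t(L, N) = -1 (t(L, N) = 0*N - 1 = 0 - 1 = -1)
(1279 + t(-4*(-2 + 4), 17))*V = (1279 - 1)*(1031/1470) = 1278*(1031/1470) = 219603/245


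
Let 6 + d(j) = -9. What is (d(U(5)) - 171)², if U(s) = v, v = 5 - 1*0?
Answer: 34596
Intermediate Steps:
v = 5 (v = 5 + 0 = 5)
U(s) = 5
d(j) = -15 (d(j) = -6 - 9 = -15)
(d(U(5)) - 171)² = (-15 - 171)² = (-186)² = 34596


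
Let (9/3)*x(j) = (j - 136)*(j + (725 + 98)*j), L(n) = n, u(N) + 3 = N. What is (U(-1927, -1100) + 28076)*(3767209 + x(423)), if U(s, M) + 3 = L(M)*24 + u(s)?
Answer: -9537788369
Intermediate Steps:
u(N) = -3 + N
U(s, M) = -6 + s + 24*M (U(s, M) = -3 + (M*24 + (-3 + s)) = -3 + (24*M + (-3 + s)) = -3 + (-3 + s + 24*M) = -6 + s + 24*M)
x(j) = 824*j*(-136 + j)/3 (x(j) = ((j - 136)*(j + (725 + 98)*j))/3 = ((-136 + j)*(j + 823*j))/3 = ((-136 + j)*(824*j))/3 = (824*j*(-136 + j))/3 = 824*j*(-136 + j)/3)
(U(-1927, -1100) + 28076)*(3767209 + x(423)) = ((-6 - 1927 + 24*(-1100)) + 28076)*(3767209 + (824/3)*423*(-136 + 423)) = ((-6 - 1927 - 26400) + 28076)*(3767209 + (824/3)*423*287) = (-28333 + 28076)*(3767209 + 33344808) = -257*37112017 = -9537788369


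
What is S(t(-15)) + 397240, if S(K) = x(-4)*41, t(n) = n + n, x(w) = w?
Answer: 397076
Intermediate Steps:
t(n) = 2*n
S(K) = -164 (S(K) = -4*41 = -164)
S(t(-15)) + 397240 = -164 + 397240 = 397076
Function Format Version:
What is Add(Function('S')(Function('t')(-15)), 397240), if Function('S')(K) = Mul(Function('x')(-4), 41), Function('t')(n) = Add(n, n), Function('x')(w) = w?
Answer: 397076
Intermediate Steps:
Function('t')(n) = Mul(2, n)
Function('S')(K) = -164 (Function('S')(K) = Mul(-4, 41) = -164)
Add(Function('S')(Function('t')(-15)), 397240) = Add(-164, 397240) = 397076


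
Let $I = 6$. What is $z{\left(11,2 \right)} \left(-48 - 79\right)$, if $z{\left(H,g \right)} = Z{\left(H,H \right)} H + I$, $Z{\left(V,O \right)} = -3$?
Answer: $3429$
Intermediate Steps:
$z{\left(H,g \right)} = 6 - 3 H$ ($z{\left(H,g \right)} = - 3 H + 6 = 6 - 3 H$)
$z{\left(11,2 \right)} \left(-48 - 79\right) = \left(6 - 33\right) \left(-48 - 79\right) = \left(6 - 33\right) \left(-127\right) = \left(-27\right) \left(-127\right) = 3429$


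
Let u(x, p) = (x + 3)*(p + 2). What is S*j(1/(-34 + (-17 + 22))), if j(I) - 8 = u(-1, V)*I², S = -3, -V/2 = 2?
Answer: -20172/841 ≈ -23.986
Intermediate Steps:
V = -4 (V = -2*2 = -4)
u(x, p) = (2 + p)*(3 + x) (u(x, p) = (3 + x)*(2 + p) = (2 + p)*(3 + x))
j(I) = 8 - 4*I² (j(I) = 8 + (6 + 2*(-1) + 3*(-4) - 4*(-1))*I² = 8 + (6 - 2 - 12 + 4)*I² = 8 - 4*I²)
S*j(1/(-34 + (-17 + 22))) = -3*(8 - 4/(-34 + (-17 + 22))²) = -3*(8 - 4/(-34 + 5)²) = -3*(8 - 4*(1/(-29))²) = -3*(8 - 4*(-1/29)²) = -3*(8 - 4*1/841) = -3*(8 - 4/841) = -3*6724/841 = -20172/841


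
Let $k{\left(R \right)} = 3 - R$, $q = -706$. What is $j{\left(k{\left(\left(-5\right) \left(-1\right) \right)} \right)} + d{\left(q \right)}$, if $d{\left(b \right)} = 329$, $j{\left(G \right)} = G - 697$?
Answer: $-370$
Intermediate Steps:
$j{\left(G \right)} = -697 + G$
$j{\left(k{\left(\left(-5\right) \left(-1\right) \right)} \right)} + d{\left(q \right)} = \left(-697 + \left(3 - \left(-5\right) \left(-1\right)\right)\right) + 329 = \left(-697 + \left(3 - 5\right)\right) + 329 = \left(-697 - 2\right) + 329 = -699 + 329 = -370$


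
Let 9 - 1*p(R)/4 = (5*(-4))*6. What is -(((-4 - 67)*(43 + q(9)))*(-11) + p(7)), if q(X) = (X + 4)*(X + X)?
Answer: -216853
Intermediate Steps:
q(X) = 2*X*(4 + X) (q(X) = (4 + X)*(2*X) = 2*X*(4 + X))
p(R) = 516 (p(R) = 36 - 4*5*(-4)*6 = 36 - (-80)*6 = 36 - 4*(-120) = 36 + 480 = 516)
-(((-4 - 67)*(43 + q(9)))*(-11) + p(7)) = -(((-4 - 67)*(43 + 2*9*(4 + 9)))*(-11) + 516) = -(-71*(43 + 2*9*13)*(-11) + 516) = -(-71*(43 + 234)*(-11) + 516) = -(-71*277*(-11) + 516) = -(-19667*(-11) + 516) = -(216337 + 516) = -1*216853 = -216853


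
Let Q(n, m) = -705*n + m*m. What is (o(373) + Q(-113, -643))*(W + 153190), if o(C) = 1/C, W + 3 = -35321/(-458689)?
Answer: 1174908204201408252/15553727 ≈ 7.5539e+10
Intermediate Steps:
W = -121886/41699 (W = -3 - 35321/(-458689) = -3 - 35321*(-1/458689) = -3 + 3211/41699 = -121886/41699 ≈ -2.9230)
Q(n, m) = m² - 705*n (Q(n, m) = -705*n + m² = m² - 705*n)
(o(373) + Q(-113, -643))*(W + 153190) = (1/373 + ((-643)² - 705*(-113)))*(-121886/41699 + 153190) = (1/373 + (413449 + 79665))*(6387747924/41699) = (1/373 + 493114)*(6387747924/41699) = (183931523/373)*(6387747924/41699) = 1174908204201408252/15553727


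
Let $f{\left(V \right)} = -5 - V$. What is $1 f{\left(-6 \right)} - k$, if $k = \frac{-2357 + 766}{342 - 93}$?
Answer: $\frac{1840}{249} \approx 7.3896$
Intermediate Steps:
$k = - \frac{1591}{249} \approx -6.3896$
$1 f{\left(-6 \right)} - k = 1 \left(-5 - -6\right) - - \frac{1591}{249} = 1 \left(-5 + 6\right) + \frac{1591}{249} = 1 \cdot 1 + \frac{1591}{249} = 1 + \frac{1591}{249} = \frac{1840}{249}$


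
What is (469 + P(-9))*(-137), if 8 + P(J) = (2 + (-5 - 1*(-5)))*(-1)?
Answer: -62883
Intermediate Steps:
P(J) = -10 (P(J) = -8 + (2 + (-5 - 1*(-5)))*(-1) = -8 + (2 + (-5 + 5))*(-1) = -8 + (2 + 0)*(-1) = -8 + 2*(-1) = -8 - 2 = -10)
(469 + P(-9))*(-137) = (469 - 10)*(-137) = 459*(-137) = -62883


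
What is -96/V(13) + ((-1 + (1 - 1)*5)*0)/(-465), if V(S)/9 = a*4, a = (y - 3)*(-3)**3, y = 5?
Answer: 4/81 ≈ 0.049383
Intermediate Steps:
a = -54 (a = (5 - 3)*(-3)**3 = 2*(-27) = -54)
V(S) = -1944 (V(S) = 9*(-54*4) = 9*(-216) = -1944)
-96/V(13) + ((-1 + (1 - 1)*5)*0)/(-465) = -96/(-1944) + ((-1 + (1 - 1)*5)*0)/(-465) = -96*(-1/1944) + ((-1 + 0*5)*0)*(-1/465) = 4/81 + ((-1 + 0)*0)*(-1/465) = 4/81 - 1*0*(-1/465) = 4/81 + 0*(-1/465) = 4/81 + 0 = 4/81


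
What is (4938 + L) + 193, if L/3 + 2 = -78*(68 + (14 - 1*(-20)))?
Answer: -18743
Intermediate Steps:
L = -23874 (L = -6 + 3*(-78*(68 + (14 - 1*(-20)))) = -6 + 3*(-78*(68 + (14 + 20))) = -6 + 3*(-78*(68 + 34)) = -6 + 3*(-78*102) = -6 + 3*(-7956) = -6 - 23868 = -23874)
(4938 + L) + 193 = (4938 - 23874) + 193 = -18936 + 193 = -18743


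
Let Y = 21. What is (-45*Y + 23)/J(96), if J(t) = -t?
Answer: 461/48 ≈ 9.6042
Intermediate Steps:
(-45*Y + 23)/J(96) = (-45*21 + 23)/((-1*96)) = (-945 + 23)/(-96) = -922*(-1/96) = 461/48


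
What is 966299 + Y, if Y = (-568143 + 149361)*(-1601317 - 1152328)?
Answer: 1153177926689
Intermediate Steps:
Y = 1153176960390 (Y = -418782*(-2753645) = 1153176960390)
966299 + Y = 966299 + 1153176960390 = 1153177926689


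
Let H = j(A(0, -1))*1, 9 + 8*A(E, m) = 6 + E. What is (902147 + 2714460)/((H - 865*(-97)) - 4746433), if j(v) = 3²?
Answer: -3616607/4662519 ≈ -0.77568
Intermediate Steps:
A(E, m) = -3/8 + E/8 (A(E, m) = -9/8 + (6 + E)/8 = -9/8 + (¾ + E/8) = -3/8 + E/8)
j(v) = 9
H = 9 (H = 9*1 = 9)
(902147 + 2714460)/((H - 865*(-97)) - 4746433) = (902147 + 2714460)/((9 - 865*(-97)) - 4746433) = 3616607/((9 + 83905) - 4746433) = 3616607/(83914 - 4746433) = 3616607/(-4662519) = 3616607*(-1/4662519) = -3616607/4662519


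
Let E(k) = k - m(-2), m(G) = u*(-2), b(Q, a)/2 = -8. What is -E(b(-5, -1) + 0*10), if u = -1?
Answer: 18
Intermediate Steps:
b(Q, a) = -16 (b(Q, a) = 2*(-8) = -16)
m(G) = 2 (m(G) = -1*(-2) = 2)
E(k) = -2 + k (E(k) = k - 1*2 = k - 2 = -2 + k)
-E(b(-5, -1) + 0*10) = -(-2 + (-16 + 0*10)) = -(-2 + (-16 + 0)) = -(-2 - 16) = -1*(-18) = 18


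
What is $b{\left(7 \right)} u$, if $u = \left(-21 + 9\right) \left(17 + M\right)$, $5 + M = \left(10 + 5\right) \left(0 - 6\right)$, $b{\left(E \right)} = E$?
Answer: $6552$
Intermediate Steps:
$M = -95$ ($M = -5 + \left(10 + 5\right) \left(0 - 6\right) = -5 + 15 \left(-6\right) = -5 - 90 = -95$)
$u = 936$ ($u = \left(-21 + 9\right) \left(17 - 95\right) = \left(-12\right) \left(-78\right) = 936$)
$b{\left(7 \right)} u = 7 \cdot 936 = 6552$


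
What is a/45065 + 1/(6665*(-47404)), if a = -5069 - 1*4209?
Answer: -586272486909/2847636259580 ≈ -0.20588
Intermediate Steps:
a = -9278 (a = -5069 - 4209 = -9278)
a/45065 + 1/(6665*(-47404)) = -9278/45065 + 1/(6665*(-47404)) = -9278*1/45065 + (1/6665)*(-1/47404) = -9278/45065 - 1/315947660 = -586272486909/2847636259580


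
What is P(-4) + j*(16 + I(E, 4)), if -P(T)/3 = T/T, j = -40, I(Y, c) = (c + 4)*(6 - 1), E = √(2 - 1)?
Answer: -2243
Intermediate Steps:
E = 1 (E = √1 = 1)
I(Y, c) = 20 + 5*c (I(Y, c) = (4 + c)*5 = 20 + 5*c)
P(T) = -3 (P(T) = -3*T/T = -3*1 = -3)
P(-4) + j*(16 + I(E, 4)) = -3 - 40*(16 + (20 + 5*4)) = -3 - 40*(16 + (20 + 20)) = -3 - 40*(16 + 40) = -3 - 40*56 = -3 - 2240 = -2243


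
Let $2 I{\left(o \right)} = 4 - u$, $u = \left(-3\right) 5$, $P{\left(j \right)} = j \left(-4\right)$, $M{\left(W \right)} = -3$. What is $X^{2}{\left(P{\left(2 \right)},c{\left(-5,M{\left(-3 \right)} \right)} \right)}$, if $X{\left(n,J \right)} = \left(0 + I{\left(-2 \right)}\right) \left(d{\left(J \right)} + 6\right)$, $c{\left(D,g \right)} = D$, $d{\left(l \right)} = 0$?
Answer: $3249$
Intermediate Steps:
$P{\left(j \right)} = - 4 j$
$u = -15$
$I{\left(o \right)} = \frac{19}{2}$ ($I{\left(o \right)} = \frac{4 - -15}{2} = \frac{4 + 15}{2} = \frac{1}{2} \cdot 19 = \frac{19}{2}$)
$X{\left(n,J \right)} = 57$ ($X{\left(n,J \right)} = \left(0 + \frac{19}{2}\right) \left(0 + 6\right) = \frac{19}{2} \cdot 6 = 57$)
$X^{2}{\left(P{\left(2 \right)},c{\left(-5,M{\left(-3 \right)} \right)} \right)} = 57^{2} = 3249$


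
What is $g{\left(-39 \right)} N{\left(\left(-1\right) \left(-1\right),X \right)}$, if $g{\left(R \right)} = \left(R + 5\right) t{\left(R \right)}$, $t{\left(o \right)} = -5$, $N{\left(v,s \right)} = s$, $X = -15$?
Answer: $-2550$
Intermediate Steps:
$g{\left(R \right)} = -25 - 5 R$ ($g{\left(R \right)} = \left(R + 5\right) \left(-5\right) = \left(5 + R\right) \left(-5\right) = -25 - 5 R$)
$g{\left(-39 \right)} N{\left(\left(-1\right) \left(-1\right),X \right)} = \left(-25 - -195\right) \left(-15\right) = \left(-25 + 195\right) \left(-15\right) = 170 \left(-15\right) = -2550$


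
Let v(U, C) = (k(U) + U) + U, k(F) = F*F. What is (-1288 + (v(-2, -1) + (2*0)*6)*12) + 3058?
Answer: 1770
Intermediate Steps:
k(F) = F²
v(U, C) = U² + 2*U (v(U, C) = (U² + U) + U = (U + U²) + U = U² + 2*U)
(-1288 + (v(-2, -1) + (2*0)*6)*12) + 3058 = (-1288 + (-2*(2 - 2) + (2*0)*6)*12) + 3058 = (-1288 + (-2*0 + 0*6)*12) + 3058 = (-1288 + (0 + 0)*12) + 3058 = (-1288 + 0*12) + 3058 = (-1288 + 0) + 3058 = -1288 + 3058 = 1770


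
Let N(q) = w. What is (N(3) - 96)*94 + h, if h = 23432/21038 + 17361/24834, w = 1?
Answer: -777433339759/87076282 ≈ -8928.2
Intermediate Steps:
N(q) = 1
h = 157858501/87076282 (h = 23432*(1/21038) + 17361*(1/24834) = 11716/10519 + 5787/8278 = 157858501/87076282 ≈ 1.8129)
(N(3) - 96)*94 + h = (1 - 96)*94 + 157858501/87076282 = -95*94 + 157858501/87076282 = -8930 + 157858501/87076282 = -777433339759/87076282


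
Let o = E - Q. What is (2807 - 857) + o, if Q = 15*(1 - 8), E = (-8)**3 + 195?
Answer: 1738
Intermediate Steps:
E = -317 (E = -512 + 195 = -317)
Q = -105 (Q = 15*(-7) = -105)
o = -212 (o = -317 - 1*(-105) = -317 + 105 = -212)
(2807 - 857) + o = (2807 - 857) - 212 = 1950 - 212 = 1738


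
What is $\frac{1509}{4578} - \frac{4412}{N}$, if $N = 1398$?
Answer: $- \frac{3014759}{1066674} \approx -2.8263$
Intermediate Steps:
$\frac{1509}{4578} - \frac{4412}{N} = \frac{1509}{4578} - \frac{4412}{1398} = 1509 \cdot \frac{1}{4578} - \frac{2206}{699} = \frac{503}{1526} - \frac{2206}{699} = - \frac{3014759}{1066674}$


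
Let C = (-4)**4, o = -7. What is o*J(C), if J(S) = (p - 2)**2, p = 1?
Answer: -7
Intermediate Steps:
C = 256
J(S) = 1 (J(S) = (1 - 2)**2 = (-1)**2 = 1)
o*J(C) = -7*1 = -7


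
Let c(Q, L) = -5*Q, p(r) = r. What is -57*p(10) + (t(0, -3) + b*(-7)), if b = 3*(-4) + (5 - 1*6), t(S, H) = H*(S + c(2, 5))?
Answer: -449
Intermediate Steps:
t(S, H) = H*(-10 + S) (t(S, H) = H*(S - 5*2) = H*(S - 10) = H*(-10 + S))
b = -13 (b = -12 + (5 - 6) = -12 - 1 = -13)
-57*p(10) + (t(0, -3) + b*(-7)) = -57*10 + (-3*(-10 + 0) - 13*(-7)) = -570 + (-3*(-10) + 91) = -570 + (30 + 91) = -570 + 121 = -449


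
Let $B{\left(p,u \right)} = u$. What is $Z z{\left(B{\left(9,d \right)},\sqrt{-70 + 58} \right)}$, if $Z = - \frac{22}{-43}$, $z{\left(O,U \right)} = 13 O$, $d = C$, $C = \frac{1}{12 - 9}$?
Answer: $\frac{286}{129} \approx 2.2171$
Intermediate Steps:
$C = \frac{1}{3} \approx 0.33333$
$d = \frac{1}{3} \approx 0.33333$
$Z = \frac{22}{43}$ ($Z = \left(-22\right) \left(- \frac{1}{43}\right) = \frac{22}{43} \approx 0.51163$)
$Z z{\left(B{\left(9,d \right)},\sqrt{-70 + 58} \right)} = \frac{22 \cdot 13 \cdot \frac{1}{3}}{43} = \frac{22}{43} \cdot \frac{13}{3} = \frac{286}{129}$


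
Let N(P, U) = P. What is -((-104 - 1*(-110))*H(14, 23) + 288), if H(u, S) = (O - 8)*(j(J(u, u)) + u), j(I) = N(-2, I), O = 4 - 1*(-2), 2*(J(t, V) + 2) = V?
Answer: -144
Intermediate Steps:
J(t, V) = -2 + V/2
O = 6 (O = 4 + 2 = 6)
j(I) = -2
H(u, S) = 4 - 2*u (H(u, S) = (6 - 8)*(-2 + u) = -2*(-2 + u) = 4 - 2*u)
-((-104 - 1*(-110))*H(14, 23) + 288) = -((-104 - 1*(-110))*(4 - 2*14) + 288) = -((-104 + 110)*(4 - 28) + 288) = -(6*(-24) + 288) = -(-144 + 288) = -1*144 = -144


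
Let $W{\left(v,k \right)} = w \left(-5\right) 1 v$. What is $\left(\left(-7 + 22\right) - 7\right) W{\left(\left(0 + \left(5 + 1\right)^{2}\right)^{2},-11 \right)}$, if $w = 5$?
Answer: $-259200$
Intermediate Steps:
$W{\left(v,k \right)} = - 25 v$ ($W{\left(v,k \right)} = 5 \left(-5\right) 1 v = 5 \left(- 5 v\right) = - 25 v$)
$\left(\left(-7 + 22\right) - 7\right) W{\left(\left(0 + \left(5 + 1\right)^{2}\right)^{2},-11 \right)} = \left(\left(-7 + 22\right) - 7\right) \left(- 25 \left(0 + \left(5 + 1\right)^{2}\right)^{2}\right) = \left(15 - 7\right) \left(- 25 \left(0 + 6^{2}\right)^{2}\right) = 8 \left(- 25 \left(0 + 36\right)^{2}\right) = 8 \left(- 25 \cdot 36^{2}\right) = 8 \left(\left(-25\right) 1296\right) = 8 \left(-32400\right) = -259200$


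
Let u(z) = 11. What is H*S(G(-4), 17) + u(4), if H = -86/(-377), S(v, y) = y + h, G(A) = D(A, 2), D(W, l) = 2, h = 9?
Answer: 491/29 ≈ 16.931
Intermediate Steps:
G(A) = 2
S(v, y) = 9 + y (S(v, y) = y + 9 = 9 + y)
H = 86/377 (H = -86*(-1/377) = 86/377 ≈ 0.22812)
H*S(G(-4), 17) + u(4) = 86*(9 + 17)/377 + 11 = (86/377)*26 + 11 = 172/29 + 11 = 491/29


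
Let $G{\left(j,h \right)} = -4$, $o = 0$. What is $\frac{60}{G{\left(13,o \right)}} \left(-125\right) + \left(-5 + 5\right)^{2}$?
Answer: $1875$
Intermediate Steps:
$\frac{60}{G{\left(13,o \right)}} \left(-125\right) + \left(-5 + 5\right)^{2} = \frac{60}{-4} \left(-125\right) + \left(-5 + 5\right)^{2} = 60 \left(- \frac{1}{4}\right) \left(-125\right) + 0^{2} = \left(-15\right) \left(-125\right) + 0 = 1875 + 0 = 1875$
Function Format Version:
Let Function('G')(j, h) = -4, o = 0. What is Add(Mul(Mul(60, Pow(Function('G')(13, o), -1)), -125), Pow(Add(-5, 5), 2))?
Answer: 1875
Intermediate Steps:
Add(Mul(Mul(60, Pow(Function('G')(13, o), -1)), -125), Pow(Add(-5, 5), 2)) = Add(Mul(Mul(60, Pow(-4, -1)), -125), Pow(Add(-5, 5), 2)) = Add(Mul(Mul(60, Rational(-1, 4)), -125), Pow(0, 2)) = Add(Mul(-15, -125), 0) = Add(1875, 0) = 1875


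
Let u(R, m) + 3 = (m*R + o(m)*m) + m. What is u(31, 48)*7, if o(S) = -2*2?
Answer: 9387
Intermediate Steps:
o(S) = -4
u(R, m) = -3 - 3*m + R*m (u(R, m) = -3 + ((m*R - 4*m) + m) = -3 + ((R*m - 4*m) + m) = -3 + ((-4*m + R*m) + m) = -3 + (-3*m + R*m) = -3 - 3*m + R*m)
u(31, 48)*7 = (-3 - 3*48 + 31*48)*7 = (-3 - 144 + 1488)*7 = 1341*7 = 9387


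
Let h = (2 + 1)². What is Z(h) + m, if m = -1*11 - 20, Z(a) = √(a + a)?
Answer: -31 + 3*√2 ≈ -26.757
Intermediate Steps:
h = 9 (h = 3² = 9)
Z(a) = √2*√a (Z(a) = √(2*a) = √2*√a)
m = -31 (m = -11 - 20 = -31)
Z(h) + m = √2*√9 - 31 = √2*3 - 31 = 3*√2 - 31 = -31 + 3*√2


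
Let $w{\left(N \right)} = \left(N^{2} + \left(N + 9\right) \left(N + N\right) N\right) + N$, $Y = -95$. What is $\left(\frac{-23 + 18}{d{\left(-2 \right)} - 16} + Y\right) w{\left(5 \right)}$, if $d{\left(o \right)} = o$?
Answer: $- \frac{622325}{9} \approx -69147.0$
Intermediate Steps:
$w{\left(N \right)} = N + N^{2} + 2 N^{2} \left(9 + N\right)$ ($w{\left(N \right)} = \left(N^{2} + \left(9 + N\right) 2 N N\right) + N = \left(N^{2} + 2 N \left(9 + N\right) N\right) + N = \left(N^{2} + 2 N^{2} \left(9 + N\right)\right) + N = N + N^{2} + 2 N^{2} \left(9 + N\right)$)
$\left(\frac{-23 + 18}{d{\left(-2 \right)} - 16} + Y\right) w{\left(5 \right)} = \left(\frac{-23 + 18}{-2 - 16} - 95\right) 5 \left(1 + 2 \cdot 5^{2} + 19 \cdot 5\right) = \left(- \frac{5}{-18} - 95\right) 5 \left(1 + 2 \cdot 25 + 95\right) = \left(\left(-5\right) \left(- \frac{1}{18}\right) - 95\right) 5 \left(1 + 50 + 95\right) = \left(\frac{5}{18} - 95\right) 5 \cdot 146 = \left(- \frac{1705}{18}\right) 730 = - \frac{622325}{9}$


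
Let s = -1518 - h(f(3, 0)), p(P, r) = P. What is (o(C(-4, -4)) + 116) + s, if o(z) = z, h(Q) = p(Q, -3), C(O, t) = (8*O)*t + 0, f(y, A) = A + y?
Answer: -1277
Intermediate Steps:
C(O, t) = 8*O*t (C(O, t) = 8*O*t + 0 = 8*O*t)
h(Q) = Q
s = -1521 (s = -1518 - (0 + 3) = -1518 - 1*3 = -1518 - 3 = -1521)
(o(C(-4, -4)) + 116) + s = (8*(-4)*(-4) + 116) - 1521 = (128 + 116) - 1521 = 244 - 1521 = -1277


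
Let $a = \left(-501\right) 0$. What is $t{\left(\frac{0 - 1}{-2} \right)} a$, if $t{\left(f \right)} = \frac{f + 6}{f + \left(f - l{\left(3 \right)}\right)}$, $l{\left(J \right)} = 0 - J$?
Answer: $0$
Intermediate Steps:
$l{\left(J \right)} = - J$
$a = 0$
$t{\left(f \right)} = \frac{6 + f}{3 + 2 f}$ ($t{\left(f \right)} = \frac{f + 6}{f + \left(f - \left(-1\right) 3\right)} = \frac{6 + f}{f + \left(f - -3\right)} = \frac{6 + f}{f + \left(f + 3\right)} = \frac{6 + f}{f + \left(3 + f\right)} = \frac{6 + f}{3 + 2 f}$)
$t{\left(\frac{0 - 1}{-2} \right)} a = \frac{6 + \frac{0 - 1}{-2}}{3 + 2 \frac{0 - 1}{-2}} \cdot 0 = \frac{6 + \left(0 - 1\right) \left(- \frac{1}{2}\right)}{3 + 2 \left(0 - 1\right) \left(- \frac{1}{2}\right)} 0 = \frac{6 - - \frac{1}{2}}{3 + 2 \left(\left(-1\right) \left(- \frac{1}{2}\right)\right)} 0 = \frac{6 + \frac{1}{2}}{3 + 2 \cdot \frac{1}{2}} \cdot 0 = \frac{1}{3 + 1} \cdot \frac{13}{2} \cdot 0 = \frac{1}{4} \cdot \frac{13}{2} \cdot 0 = \frac{13}{8} \cdot 0 = 0$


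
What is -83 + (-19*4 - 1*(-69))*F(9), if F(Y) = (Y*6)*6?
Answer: -2351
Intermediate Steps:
F(Y) = 36*Y (F(Y) = (6*Y)*6 = 36*Y)
-83 + (-19*4 - 1*(-69))*F(9) = -83 + (-19*4 - 1*(-69))*(36*9) = -83 + (-76 + 69)*324 = -83 - 7*324 = -83 - 2268 = -2351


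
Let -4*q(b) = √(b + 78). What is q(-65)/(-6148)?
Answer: √13/24592 ≈ 0.00014661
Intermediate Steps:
q(b) = -√(78 + b)/4 (q(b) = -√(b + 78)/4 = -√(78 + b)/4)
q(-65)/(-6148) = -√(78 - 65)/4/(-6148) = -√13/4*(-1/6148) = √13/24592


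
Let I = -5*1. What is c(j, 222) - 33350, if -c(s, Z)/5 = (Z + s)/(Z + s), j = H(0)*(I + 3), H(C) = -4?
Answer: -33355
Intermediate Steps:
I = -5
j = 8 (j = -4*(-5 + 3) = -4*(-2) = 8)
c(s, Z) = -5 (c(s, Z) = -5*(Z + s)/(Z + s) = -5*1 = -5)
c(j, 222) - 33350 = -5 - 33350 = -33355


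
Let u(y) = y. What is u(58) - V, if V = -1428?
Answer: 1486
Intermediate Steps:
u(58) - V = 58 - 1*(-1428) = 58 + 1428 = 1486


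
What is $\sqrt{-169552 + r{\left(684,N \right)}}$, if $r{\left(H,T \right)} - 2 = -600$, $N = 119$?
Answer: $5 i \sqrt{6806} \approx 412.49 i$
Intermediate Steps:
$r{\left(H,T \right)} = -598$ ($r{\left(H,T \right)} = 2 - 600 = -598$)
$\sqrt{-169552 + r{\left(684,N \right)}} = \sqrt{-169552 - 598} = \sqrt{-170150} = 5 i \sqrt{6806}$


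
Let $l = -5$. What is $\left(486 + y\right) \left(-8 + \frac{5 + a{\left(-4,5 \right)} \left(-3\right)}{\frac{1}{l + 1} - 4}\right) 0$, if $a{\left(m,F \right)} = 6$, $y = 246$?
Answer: $0$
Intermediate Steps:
$\left(486 + y\right) \left(-8 + \frac{5 + a{\left(-4,5 \right)} \left(-3\right)}{\frac{1}{l + 1} - 4}\right) 0 = \left(486 + 246\right) \left(-8 + \frac{5 + 6 \left(-3\right)}{\frac{1}{-5 + 1} - 4}\right) 0 = 732 \left(-8 + \frac{5 - 18}{\frac{1}{-4} - 4}\right) 0 = 732 \left(-8 - \frac{13}{- \frac{1}{4} - 4}\right) 0 = 732 \left(-8 - \frac{13}{- \frac{17}{4}}\right) 0 = 732 \left(-8 - - \frac{52}{17}\right) 0 = 732 \left(-8 + \frac{52}{17}\right) 0 = 732 \left(\left(- \frac{84}{17}\right) 0\right) = 732 \cdot 0 = 0$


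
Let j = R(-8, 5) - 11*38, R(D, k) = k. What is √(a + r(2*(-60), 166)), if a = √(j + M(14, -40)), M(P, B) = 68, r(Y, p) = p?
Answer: √(166 + I*√345) ≈ 12.904 + 0.7197*I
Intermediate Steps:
j = -413 (j = 5 - 11*38 = 5 - 418 = -413)
a = I*√345 (a = √(-413 + 68) = √(-345) = I*√345 ≈ 18.574*I)
√(a + r(2*(-60), 166)) = √(I*√345 + 166) = √(166 + I*√345)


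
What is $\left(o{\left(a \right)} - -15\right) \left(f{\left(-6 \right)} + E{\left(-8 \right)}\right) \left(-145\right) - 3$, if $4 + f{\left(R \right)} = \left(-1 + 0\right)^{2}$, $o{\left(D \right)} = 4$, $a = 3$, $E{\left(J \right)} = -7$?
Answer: $27547$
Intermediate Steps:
$f{\left(R \right)} = -3$ ($f{\left(R \right)} = -4 + \left(-1 + 0\right)^{2} = -4 + \left(-1\right)^{2} = -4 + 1 = -3$)
$\left(o{\left(a \right)} - -15\right) \left(f{\left(-6 \right)} + E{\left(-8 \right)}\right) \left(-145\right) - 3 = \left(4 - -15\right) \left(-3 - 7\right) \left(-145\right) - 3 = \left(4 + \left(-1 + 16\right)\right) \left(-10\right) \left(-145\right) - 3 = \left(4 + 15\right) \left(-10\right) \left(-145\right) - 3 = 19 \left(-10\right) \left(-145\right) - 3 = \left(-190\right) \left(-145\right) - 3 = 27550 - 3 = 27547$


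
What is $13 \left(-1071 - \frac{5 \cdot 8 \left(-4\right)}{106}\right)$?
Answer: $- \frac{736879}{53} \approx -13903.0$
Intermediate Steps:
$13 \left(-1071 - \frac{5 \cdot 8 \left(-4\right)}{106}\right) = 13 \left(-1071 - 40 \left(-4\right) \frac{1}{106}\right) = 13 \left(-1071 - \left(-160\right) \frac{1}{106}\right) = 13 \left(-1071 - - \frac{80}{53}\right) = 13 \left(-1071 + \frac{80}{53}\right) = 13 \left(- \frac{56683}{53}\right) = - \frac{736879}{53}$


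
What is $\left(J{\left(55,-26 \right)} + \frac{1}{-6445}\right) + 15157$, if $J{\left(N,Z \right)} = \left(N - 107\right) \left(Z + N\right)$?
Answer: $\frac{87967804}{6445} \approx 13649.0$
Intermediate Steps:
$J{\left(N,Z \right)} = \left(-107 + N\right) \left(N + Z\right)$
$\left(J{\left(55,-26 \right)} + \frac{1}{-6445}\right) + 15157 = \left(\left(55^{2} - 5885 - -2782 + 55 \left(-26\right)\right) + \frac{1}{-6445}\right) + 15157 = \left(\left(3025 - 5885 + 2782 - 1430\right) - \frac{1}{6445}\right) + 15157 = \left(-1508 - \frac{1}{6445}\right) + 15157 = - \frac{9719061}{6445} + 15157 = \frac{87967804}{6445}$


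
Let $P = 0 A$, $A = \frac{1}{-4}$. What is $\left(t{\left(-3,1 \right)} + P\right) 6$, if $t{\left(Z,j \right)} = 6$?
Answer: $36$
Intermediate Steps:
$A = - \frac{1}{4} \approx -0.25$
$P = 0$ ($P = 0 \left(- \frac{1}{4}\right) = 0$)
$\left(t{\left(-3,1 \right)} + P\right) 6 = \left(6 + 0\right) 6 = 6 \cdot 6 = 36$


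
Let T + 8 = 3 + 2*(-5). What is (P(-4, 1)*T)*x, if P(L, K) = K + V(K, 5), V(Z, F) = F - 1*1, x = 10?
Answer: -750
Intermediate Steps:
T = -15 (T = -8 + (3 + 2*(-5)) = -8 + (3 - 10) = -8 - 7 = -15)
V(Z, F) = -1 + F (V(Z, F) = F - 1 = -1 + F)
P(L, K) = 4 + K (P(L, K) = K + (-1 + 5) = K + 4 = 4 + K)
(P(-4, 1)*T)*x = ((4 + 1)*(-15))*10 = (5*(-15))*10 = -75*10 = -750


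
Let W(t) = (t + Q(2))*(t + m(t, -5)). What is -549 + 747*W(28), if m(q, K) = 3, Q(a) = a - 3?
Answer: 624690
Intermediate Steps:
Q(a) = -3 + a
W(t) = (-1 + t)*(3 + t) (W(t) = (t + (-3 + 2))*(t + 3) = (t - 1)*(3 + t) = (-1 + t)*(3 + t))
-549 + 747*W(28) = -549 + 747*(-3 + 28**2 + 2*28) = -549 + 747*(-3 + 784 + 56) = -549 + 747*837 = -549 + 625239 = 624690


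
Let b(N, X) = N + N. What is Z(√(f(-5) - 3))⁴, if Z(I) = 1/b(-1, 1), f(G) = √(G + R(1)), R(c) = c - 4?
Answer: 1/16 ≈ 0.062500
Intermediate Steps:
R(c) = -4 + c
b(N, X) = 2*N
f(G) = √(-3 + G) (f(G) = √(G + (-4 + 1)) = √(G - 3) = √(-3 + G))
Z(I) = -½ (Z(I) = 1/(2*(-1)) = 1/(-2) = -½)
Z(√(f(-5) - 3))⁴ = (-½)⁴ = 1/16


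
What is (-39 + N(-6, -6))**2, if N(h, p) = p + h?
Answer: 2601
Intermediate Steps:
N(h, p) = h + p
(-39 + N(-6, -6))**2 = (-39 + (-6 - 6))**2 = (-39 - 12)**2 = (-51)**2 = 2601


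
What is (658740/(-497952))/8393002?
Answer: -54895/348276010992 ≈ -1.5762e-7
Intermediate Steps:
(658740/(-497952))/8393002 = (658740*(-1/497952))*(1/8393002) = -54895/41496*1/8393002 = -54895/348276010992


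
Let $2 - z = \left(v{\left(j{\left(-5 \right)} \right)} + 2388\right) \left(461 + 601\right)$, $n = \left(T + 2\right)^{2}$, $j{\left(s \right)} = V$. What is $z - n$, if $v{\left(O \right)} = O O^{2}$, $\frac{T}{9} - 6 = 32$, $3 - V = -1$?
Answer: $-2722358$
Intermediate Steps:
$V = 4$ ($V = 3 - -1 = 3 + 1 = 4$)
$T = 342$ ($T = 54 + 9 \cdot 32 = 54 + 288 = 342$)
$j{\left(s \right)} = 4$
$v{\left(O \right)} = O^{3}$
$n = 118336$ ($n = \left(342 + 2\right)^{2} = 344^{2} = 118336$)
$z = -2604022$ ($z = 2 - \left(4^{3} + 2388\right) \left(461 + 601\right) = 2 - \left(64 + 2388\right) 1062 = 2 - 2452 \cdot 1062 = 2 - 2604024 = -2604022$)
$z - n = -2604022 - 118336 = -2722358$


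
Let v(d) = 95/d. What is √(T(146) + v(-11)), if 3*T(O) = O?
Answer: √43593/33 ≈ 6.3270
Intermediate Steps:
T(O) = O/3
√(T(146) + v(-11)) = √((⅓)*146 + 95/(-11)) = √(146/3 + 95*(-1/11)) = √(146/3 - 95/11) = √(1321/33) = √43593/33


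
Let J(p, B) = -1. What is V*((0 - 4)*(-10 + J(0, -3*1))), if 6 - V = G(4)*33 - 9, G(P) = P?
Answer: -5148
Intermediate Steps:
V = -117 (V = 6 - (4*33 - 9) = 6 - (132 - 9) = 6 - 1*123 = 6 - 123 = -117)
V*((0 - 4)*(-10 + J(0, -3*1))) = -117*(0 - 4)*(-10 - 1) = -(-468)*(-11) = -117*44 = -5148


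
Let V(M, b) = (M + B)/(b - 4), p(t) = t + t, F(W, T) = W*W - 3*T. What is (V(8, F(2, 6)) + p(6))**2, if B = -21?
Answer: 52441/324 ≈ 161.85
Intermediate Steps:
F(W, T) = W**2 - 3*T
p(t) = 2*t
V(M, b) = (-21 + M)/(-4 + b) (V(M, b) = (M - 21)/(b - 4) = (-21 + M)/(-4 + b))
(V(8, F(2, 6)) + p(6))**2 = ((-21 + 8)/(-4 + (2**2 - 3*6)) + 2*6)**2 = (-13/(-4 + (4 - 18)) + 12)**2 = (-13/(-4 - 14) + 12)**2 = (-13/(-18) + 12)**2 = (-1/18*(-13) + 12)**2 = (13/18 + 12)**2 = (229/18)**2 = 52441/324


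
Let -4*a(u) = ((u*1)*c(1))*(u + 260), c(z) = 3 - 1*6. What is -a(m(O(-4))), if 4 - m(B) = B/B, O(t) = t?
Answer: -2367/4 ≈ -591.75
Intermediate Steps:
c(z) = -3 (c(z) = 3 - 6 = -3)
m(B) = 3 (m(B) = 4 - B/B = 4 - 1*1 = 4 - 1 = 3)
a(u) = 3*u*(260 + u)/4 (a(u) = -(u*1)*(-3)*(u + 260)/4 = -u*(-3)*(260 + u)/4 = -(-3*u)*(260 + u)/4 = -(-3)*u*(260 + u)/4 = 3*u*(260 + u)/4)
-a(m(O(-4))) = -3*3*(260 + 3)/4 = -3*3*263/4 = -1*2367/4 = -2367/4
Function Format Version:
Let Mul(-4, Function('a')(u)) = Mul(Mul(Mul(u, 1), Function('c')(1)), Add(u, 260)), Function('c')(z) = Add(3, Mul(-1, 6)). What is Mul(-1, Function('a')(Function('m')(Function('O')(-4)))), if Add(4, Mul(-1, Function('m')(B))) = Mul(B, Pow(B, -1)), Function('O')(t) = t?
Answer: Rational(-2367, 4) ≈ -591.75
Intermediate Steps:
Function('c')(z) = -3 (Function('c')(z) = Add(3, -6) = -3)
Function('m')(B) = 3 (Function('m')(B) = Add(4, Mul(-1, Mul(B, Pow(B, -1)))) = Add(4, Mul(-1, 1)) = Add(4, -1) = 3)
Function('a')(u) = Mul(Rational(3, 4), u, Add(260, u)) (Function('a')(u) = Mul(Rational(-1, 4), Mul(Mul(Mul(u, 1), -3), Add(u, 260))) = Mul(Rational(-1, 4), Mul(Mul(u, -3), Add(260, u))) = Mul(Rational(-1, 4), Mul(Mul(-3, u), Add(260, u))) = Mul(Rational(-1, 4), Mul(-3, u, Add(260, u))) = Mul(Rational(3, 4), u, Add(260, u)))
Mul(-1, Function('a')(Function('m')(Function('O')(-4)))) = Mul(-1, Mul(Rational(3, 4), 3, Add(260, 3))) = Mul(-1, Mul(Rational(3, 4), 3, 263)) = Mul(-1, Rational(2367, 4)) = Rational(-2367, 4)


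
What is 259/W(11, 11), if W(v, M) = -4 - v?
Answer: -259/15 ≈ -17.267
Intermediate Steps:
259/W(11, 11) = 259/(-4 - 1*11) = 259/(-4 - 11) = 259/(-15) = 259*(-1/15) = -259/15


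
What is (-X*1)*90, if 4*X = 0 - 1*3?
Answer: 135/2 ≈ 67.500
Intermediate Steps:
X = -¾ (X = (0 - 1*3)/4 = (0 - 3)/4 = (¼)*(-3) = -¾ ≈ -0.75000)
(-X*1)*90 = (-1*(-¾)*1)*90 = ((¾)*1)*90 = (¾)*90 = 135/2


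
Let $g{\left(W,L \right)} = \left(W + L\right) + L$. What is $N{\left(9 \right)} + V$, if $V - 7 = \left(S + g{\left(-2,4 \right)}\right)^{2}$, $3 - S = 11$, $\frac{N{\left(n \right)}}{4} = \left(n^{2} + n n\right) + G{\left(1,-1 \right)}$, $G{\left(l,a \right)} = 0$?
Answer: $659$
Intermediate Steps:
$g{\left(W,L \right)} = W + 2 L$ ($g{\left(W,L \right)} = \left(L + W\right) + L = W + 2 L$)
$N{\left(n \right)} = 8 n^{2}$ ($N{\left(n \right)} = 4 \left(\left(n^{2} + n n\right) + 0\right) = 4 \left(\left(n^{2} + n^{2}\right) + 0\right) = 4 \left(2 n^{2} + 0\right) = 4 \cdot 2 n^{2} = 8 n^{2}$)
$S = -8$ ($S = 3 - 11 = -8$)
$V = 11$ ($V = 7 + \left(-8 + \left(-2 + 2 \cdot 4\right)\right)^{2} = 7 + \left(-8 + \left(-2 + 8\right)\right)^{2} = 7 + \left(-8 + 6\right)^{2} = 7 + \left(-2\right)^{2} = 7 + 4 = 11$)
$N{\left(9 \right)} + V = 8 \cdot 9^{2} + 11 = 8 \cdot 81 + 11 = 648 + 11 = 659$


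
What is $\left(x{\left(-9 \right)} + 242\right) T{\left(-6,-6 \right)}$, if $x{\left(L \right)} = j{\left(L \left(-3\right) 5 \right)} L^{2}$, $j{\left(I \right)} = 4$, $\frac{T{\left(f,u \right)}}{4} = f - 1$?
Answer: $-15848$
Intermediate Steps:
$T{\left(f,u \right)} = -4 + 4 f$ ($T{\left(f,u \right)} = 4 \left(f - 1\right) = 4 \left(-1 + f\right) = -4 + 4 f$)
$x{\left(L \right)} = 4 L^{2}$
$\left(x{\left(-9 \right)} + 242\right) T{\left(-6,-6 \right)} = \left(4 \left(-9\right)^{2} + 242\right) \left(-4 + 4 \left(-6\right)\right) = \left(4 \cdot 81 + 242\right) \left(-4 - 24\right) = \left(324 + 242\right) \left(-28\right) = 566 \left(-28\right) = -15848$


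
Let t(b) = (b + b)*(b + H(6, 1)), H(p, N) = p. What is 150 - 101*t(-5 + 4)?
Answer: 1160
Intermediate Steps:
t(b) = 2*b*(6 + b) (t(b) = (b + b)*(b + 6) = (2*b)*(6 + b) = 2*b*(6 + b))
150 - 101*t(-5 + 4) = 150 - 202*(-5 + 4)*(6 + (-5 + 4)) = 150 - 202*(-1)*(6 - 1) = 150 - 202*(-1)*5 = 150 - 101*(-10) = 150 + 1010 = 1160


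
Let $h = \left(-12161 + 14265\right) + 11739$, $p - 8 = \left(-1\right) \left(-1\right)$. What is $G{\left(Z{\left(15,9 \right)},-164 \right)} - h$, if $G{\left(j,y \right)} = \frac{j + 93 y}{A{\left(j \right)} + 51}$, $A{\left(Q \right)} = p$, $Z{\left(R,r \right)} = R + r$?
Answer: $- \frac{70484}{5} \approx -14097.0$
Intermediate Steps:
$p = 9$ ($p = 8 - -1 = 8 + 1 = 9$)
$A{\left(Q \right)} = 9$
$h = 13843$ ($h = 2104 + 11739 = 13843$)
$G{\left(j,y \right)} = \frac{j}{60} + \frac{31 y}{20}$ ($G{\left(j,y \right)} = \frac{j + 93 y}{9 + 51} = \frac{j + 93 y}{60} = \left(j + 93 y\right) \frac{1}{60} = \frac{j}{60} + \frac{31 y}{20}$)
$G{\left(Z{\left(15,9 \right)},-164 \right)} - h = \left(\frac{15 + 9}{60} + \frac{31}{20} \left(-164\right)\right) - 13843 = \left(\frac{1}{60} \cdot 24 - \frac{1271}{5}\right) - 13843 = \left(\frac{2}{5} - \frac{1271}{5}\right) - 13843 = - \frac{1269}{5} - 13843 = - \frac{70484}{5}$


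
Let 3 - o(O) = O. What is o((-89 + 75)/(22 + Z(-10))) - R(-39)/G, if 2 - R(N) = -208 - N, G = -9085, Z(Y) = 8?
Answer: 94997/27255 ≈ 3.4855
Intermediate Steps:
R(N) = 210 + N (R(N) = 2 - (-208 - N) = 2 + (208 + N) = 210 + N)
o(O) = 3 - O
o((-89 + 75)/(22 + Z(-10))) - R(-39)/G = (3 - (-89 + 75)/(22 + 8)) - (210 - 39)/(-9085) = (3 - (-14)/30) - 171*(-1)/9085 = (3 - (-14)/30) - 1*(-171/9085) = (3 - 1*(-7/15)) + 171/9085 = (3 + 7/15) + 171/9085 = 52/15 + 171/9085 = 94997/27255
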